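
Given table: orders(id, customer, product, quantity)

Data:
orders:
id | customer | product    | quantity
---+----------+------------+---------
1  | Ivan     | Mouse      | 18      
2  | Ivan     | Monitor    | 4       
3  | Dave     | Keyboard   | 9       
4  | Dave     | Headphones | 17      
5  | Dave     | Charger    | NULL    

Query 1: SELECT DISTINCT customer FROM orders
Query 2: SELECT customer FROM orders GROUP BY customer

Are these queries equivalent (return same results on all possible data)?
Yes, equivalent

Both queries return: [('Dave',), ('Ivan',)]

Reason: Both get unique customers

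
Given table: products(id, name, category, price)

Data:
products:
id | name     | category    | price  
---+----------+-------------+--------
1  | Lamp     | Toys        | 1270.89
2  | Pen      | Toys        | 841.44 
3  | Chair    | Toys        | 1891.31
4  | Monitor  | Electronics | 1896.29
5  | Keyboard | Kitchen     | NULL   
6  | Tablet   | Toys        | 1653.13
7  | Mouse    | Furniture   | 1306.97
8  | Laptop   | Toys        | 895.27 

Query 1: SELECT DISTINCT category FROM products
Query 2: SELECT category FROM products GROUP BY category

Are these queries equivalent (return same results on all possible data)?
Yes, equivalent

Both queries return: [('Electronics',), ('Furniture',), ('Kitchen',), ('Toys',)]

Reason: Both get unique categorys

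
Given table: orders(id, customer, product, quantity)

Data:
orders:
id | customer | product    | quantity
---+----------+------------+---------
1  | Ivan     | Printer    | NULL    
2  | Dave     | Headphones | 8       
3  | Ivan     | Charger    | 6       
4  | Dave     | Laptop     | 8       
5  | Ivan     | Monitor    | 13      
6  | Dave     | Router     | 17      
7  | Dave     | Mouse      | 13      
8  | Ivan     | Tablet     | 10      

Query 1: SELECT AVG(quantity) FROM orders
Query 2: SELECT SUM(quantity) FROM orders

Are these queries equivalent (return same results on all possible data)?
No, not equivalent

Query 1 returns: [(10.714285714285714,)]
Query 2 returns: [(75,)]

Reason: AVG vs SUM give different aggregate values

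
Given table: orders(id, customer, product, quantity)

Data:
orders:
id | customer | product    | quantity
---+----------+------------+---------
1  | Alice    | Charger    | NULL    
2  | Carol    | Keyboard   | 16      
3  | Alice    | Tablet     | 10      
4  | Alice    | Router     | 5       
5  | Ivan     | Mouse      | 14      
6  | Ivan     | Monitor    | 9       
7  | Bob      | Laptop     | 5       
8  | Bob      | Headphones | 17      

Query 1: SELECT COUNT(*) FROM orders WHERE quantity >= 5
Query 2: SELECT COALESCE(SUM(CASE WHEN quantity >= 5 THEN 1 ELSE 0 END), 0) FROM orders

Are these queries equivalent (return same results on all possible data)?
Yes, equivalent

Both queries return: [(7,)]

Reason: COUNT with WHERE vs conditional SUM (COALESCE handles empty-table NULL)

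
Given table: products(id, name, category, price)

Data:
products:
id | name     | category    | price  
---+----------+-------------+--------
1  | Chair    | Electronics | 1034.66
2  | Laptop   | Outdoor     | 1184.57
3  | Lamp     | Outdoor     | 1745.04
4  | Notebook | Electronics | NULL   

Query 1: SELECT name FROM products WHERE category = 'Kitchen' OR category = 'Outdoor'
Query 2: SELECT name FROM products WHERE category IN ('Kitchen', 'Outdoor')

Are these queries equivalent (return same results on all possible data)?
Yes, equivalent

Both queries return: [('Lamp',), ('Laptop',)]

Reason: OR vs IN are equivalent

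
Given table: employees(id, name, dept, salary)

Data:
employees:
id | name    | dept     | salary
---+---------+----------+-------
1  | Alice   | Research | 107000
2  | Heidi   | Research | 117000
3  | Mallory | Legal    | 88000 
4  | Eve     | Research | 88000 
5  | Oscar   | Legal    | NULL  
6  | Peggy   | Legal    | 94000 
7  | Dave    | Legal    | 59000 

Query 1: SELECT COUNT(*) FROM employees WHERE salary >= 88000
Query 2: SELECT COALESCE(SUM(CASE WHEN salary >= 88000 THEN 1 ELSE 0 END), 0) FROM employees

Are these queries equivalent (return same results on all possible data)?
Yes, equivalent

Both queries return: [(5,)]

Reason: COUNT with WHERE vs conditional SUM (COALESCE handles empty-table NULL)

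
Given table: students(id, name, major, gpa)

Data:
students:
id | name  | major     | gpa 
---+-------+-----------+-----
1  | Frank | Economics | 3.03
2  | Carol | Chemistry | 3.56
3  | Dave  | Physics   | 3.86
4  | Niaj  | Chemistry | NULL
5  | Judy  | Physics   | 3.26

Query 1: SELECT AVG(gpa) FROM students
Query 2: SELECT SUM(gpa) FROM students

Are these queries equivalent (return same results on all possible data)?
No, not equivalent

Query 1 returns: [(3.4274999999999998,)]
Query 2 returns: [(13.709999999999999,)]

Reason: AVG vs SUM give different aggregate values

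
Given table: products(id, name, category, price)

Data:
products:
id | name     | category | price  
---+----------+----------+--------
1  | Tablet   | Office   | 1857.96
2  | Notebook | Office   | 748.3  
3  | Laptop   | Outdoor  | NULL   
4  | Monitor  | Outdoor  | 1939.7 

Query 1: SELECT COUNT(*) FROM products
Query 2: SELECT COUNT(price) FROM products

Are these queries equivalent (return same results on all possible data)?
No, not equivalent

Query 1 returns: [(4,)]
Query 2 returns: [(3,)]

Reason: COUNT(*) includes NULLs, COUNT(column) excludes them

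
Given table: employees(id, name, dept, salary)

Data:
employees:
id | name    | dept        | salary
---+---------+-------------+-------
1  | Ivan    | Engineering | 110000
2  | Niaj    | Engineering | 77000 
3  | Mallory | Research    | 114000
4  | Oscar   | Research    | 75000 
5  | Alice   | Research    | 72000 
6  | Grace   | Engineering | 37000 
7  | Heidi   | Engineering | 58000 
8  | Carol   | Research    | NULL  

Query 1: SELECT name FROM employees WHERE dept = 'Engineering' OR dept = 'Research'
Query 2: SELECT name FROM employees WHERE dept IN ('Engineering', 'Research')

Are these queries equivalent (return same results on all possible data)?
Yes, equivalent

Both queries return: [('Alice',), ('Carol',), ('Grace',), ('Heidi',), ('Ivan',), ('Mallory',), ('Niaj',), ('Oscar',)]

Reason: OR vs IN are equivalent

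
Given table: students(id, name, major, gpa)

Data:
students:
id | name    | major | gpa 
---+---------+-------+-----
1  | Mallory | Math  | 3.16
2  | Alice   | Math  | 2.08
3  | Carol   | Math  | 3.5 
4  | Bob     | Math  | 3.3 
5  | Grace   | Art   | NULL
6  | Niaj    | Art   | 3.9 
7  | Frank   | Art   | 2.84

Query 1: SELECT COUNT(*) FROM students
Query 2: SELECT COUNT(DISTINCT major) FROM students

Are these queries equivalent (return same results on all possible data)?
No, not equivalent

Query 1 returns: [(7,)]
Query 2 returns: [(2,)]

Reason: COUNT(*) counts rows, COUNT(DISTINCT major) counts unique majors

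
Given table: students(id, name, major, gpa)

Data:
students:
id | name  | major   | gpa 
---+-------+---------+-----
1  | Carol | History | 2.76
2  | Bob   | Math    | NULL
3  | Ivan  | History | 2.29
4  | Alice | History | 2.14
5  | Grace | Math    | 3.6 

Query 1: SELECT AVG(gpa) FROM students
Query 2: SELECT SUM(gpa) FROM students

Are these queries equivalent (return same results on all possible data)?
No, not equivalent

Query 1 returns: [(2.6975,)]
Query 2 returns: [(10.79,)]

Reason: AVG vs SUM give different aggregate values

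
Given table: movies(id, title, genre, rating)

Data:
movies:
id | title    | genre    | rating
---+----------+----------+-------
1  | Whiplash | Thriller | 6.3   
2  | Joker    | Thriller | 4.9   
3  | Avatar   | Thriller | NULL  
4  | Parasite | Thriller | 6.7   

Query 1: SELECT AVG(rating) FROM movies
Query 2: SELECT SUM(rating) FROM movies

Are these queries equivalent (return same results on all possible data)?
No, not equivalent

Query 1 returns: [(5.966666666666666,)]
Query 2 returns: [(17.9,)]

Reason: AVG vs SUM give different aggregate values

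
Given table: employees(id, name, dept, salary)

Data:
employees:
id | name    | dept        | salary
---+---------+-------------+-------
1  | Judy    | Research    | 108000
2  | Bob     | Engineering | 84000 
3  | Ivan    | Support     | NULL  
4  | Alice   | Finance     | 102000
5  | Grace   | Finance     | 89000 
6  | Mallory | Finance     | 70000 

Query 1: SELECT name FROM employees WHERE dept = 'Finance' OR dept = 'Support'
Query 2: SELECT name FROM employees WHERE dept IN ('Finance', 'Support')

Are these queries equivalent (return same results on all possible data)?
Yes, equivalent

Both queries return: [('Alice',), ('Grace',), ('Ivan',), ('Mallory',)]

Reason: OR vs IN are equivalent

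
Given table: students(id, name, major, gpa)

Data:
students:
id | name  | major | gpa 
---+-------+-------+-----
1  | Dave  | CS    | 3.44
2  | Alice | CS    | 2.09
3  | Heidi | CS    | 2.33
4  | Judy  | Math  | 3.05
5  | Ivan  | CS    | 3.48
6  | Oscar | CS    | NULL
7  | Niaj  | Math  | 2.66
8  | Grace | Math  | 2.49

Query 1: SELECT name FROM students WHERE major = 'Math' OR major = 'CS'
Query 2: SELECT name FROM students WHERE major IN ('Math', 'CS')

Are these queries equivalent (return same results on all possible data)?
Yes, equivalent

Both queries return: [('Alice',), ('Dave',), ('Grace',), ('Heidi',), ('Ivan',), ('Judy',), ('Niaj',), ('Oscar',)]

Reason: OR vs IN are equivalent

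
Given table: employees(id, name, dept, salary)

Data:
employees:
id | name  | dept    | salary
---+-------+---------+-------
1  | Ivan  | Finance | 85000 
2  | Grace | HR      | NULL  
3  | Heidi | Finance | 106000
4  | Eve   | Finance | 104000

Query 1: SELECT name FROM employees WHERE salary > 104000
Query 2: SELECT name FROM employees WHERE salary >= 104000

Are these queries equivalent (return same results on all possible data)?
No, not equivalent

Query 1 returns: [('Heidi',)]
Query 2 returns: [('Heidi',), ('Eve',)]

Reason: > vs >= gives different results when salary = 104000 exists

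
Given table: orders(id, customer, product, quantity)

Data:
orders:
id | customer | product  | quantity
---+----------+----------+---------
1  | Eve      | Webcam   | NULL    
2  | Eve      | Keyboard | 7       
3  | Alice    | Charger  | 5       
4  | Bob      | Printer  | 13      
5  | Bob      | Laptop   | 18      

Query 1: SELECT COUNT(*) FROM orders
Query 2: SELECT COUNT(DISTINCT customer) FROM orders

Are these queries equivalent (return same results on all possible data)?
No, not equivalent

Query 1 returns: [(5,)]
Query 2 returns: [(3,)]

Reason: COUNT(*) counts rows, COUNT(DISTINCT customer) counts unique customers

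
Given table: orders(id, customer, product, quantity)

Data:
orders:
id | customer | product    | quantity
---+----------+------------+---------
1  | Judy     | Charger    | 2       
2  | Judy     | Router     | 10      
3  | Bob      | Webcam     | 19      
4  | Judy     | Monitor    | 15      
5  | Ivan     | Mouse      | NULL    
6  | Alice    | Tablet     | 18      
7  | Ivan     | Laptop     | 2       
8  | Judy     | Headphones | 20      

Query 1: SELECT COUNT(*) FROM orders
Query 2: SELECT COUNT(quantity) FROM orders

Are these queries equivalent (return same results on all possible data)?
No, not equivalent

Query 1 returns: [(8,)]
Query 2 returns: [(7,)]

Reason: COUNT(*) includes NULLs, COUNT(column) excludes them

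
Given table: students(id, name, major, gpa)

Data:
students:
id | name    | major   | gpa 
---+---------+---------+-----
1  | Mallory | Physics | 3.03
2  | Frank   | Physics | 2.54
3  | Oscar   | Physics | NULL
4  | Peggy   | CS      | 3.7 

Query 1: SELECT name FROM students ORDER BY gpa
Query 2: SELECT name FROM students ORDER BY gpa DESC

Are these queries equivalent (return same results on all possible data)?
No, not equivalent

Query 1 returns: [('Oscar',), ('Frank',), ('Mallory',), ('Peggy',)]
Query 2 returns: [('Peggy',), ('Mallory',), ('Frank',), ('Oscar',)]

Reason: ASC vs DESC gives opposite ordering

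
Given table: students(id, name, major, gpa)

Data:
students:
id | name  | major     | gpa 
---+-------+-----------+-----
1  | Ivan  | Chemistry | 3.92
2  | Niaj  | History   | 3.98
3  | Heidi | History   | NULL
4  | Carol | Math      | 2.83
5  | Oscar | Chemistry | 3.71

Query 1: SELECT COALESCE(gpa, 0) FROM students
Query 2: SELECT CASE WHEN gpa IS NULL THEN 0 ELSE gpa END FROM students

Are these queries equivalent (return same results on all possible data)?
Yes, equivalent

Both queries return: [(0,), (2.83,), (3.71,), (3.92,), (3.98,)]

Reason: COALESCE vs CASE for NULL handling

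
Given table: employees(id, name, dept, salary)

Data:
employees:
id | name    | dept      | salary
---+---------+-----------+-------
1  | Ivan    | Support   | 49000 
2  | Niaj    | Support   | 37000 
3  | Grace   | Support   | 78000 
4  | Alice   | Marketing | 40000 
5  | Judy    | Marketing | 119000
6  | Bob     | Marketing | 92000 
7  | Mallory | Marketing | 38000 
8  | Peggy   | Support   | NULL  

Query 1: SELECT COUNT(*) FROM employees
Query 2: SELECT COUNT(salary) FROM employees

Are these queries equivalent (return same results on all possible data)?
No, not equivalent

Query 1 returns: [(8,)]
Query 2 returns: [(7,)]

Reason: COUNT(*) includes NULLs, COUNT(column) excludes them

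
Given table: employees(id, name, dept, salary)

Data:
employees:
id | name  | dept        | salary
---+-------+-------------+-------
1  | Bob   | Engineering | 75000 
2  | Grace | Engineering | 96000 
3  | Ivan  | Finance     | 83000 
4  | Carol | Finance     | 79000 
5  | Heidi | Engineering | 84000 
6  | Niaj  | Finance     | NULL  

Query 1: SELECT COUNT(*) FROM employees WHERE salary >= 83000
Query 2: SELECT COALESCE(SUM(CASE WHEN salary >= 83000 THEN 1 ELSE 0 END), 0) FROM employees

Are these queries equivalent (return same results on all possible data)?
Yes, equivalent

Both queries return: [(3,)]

Reason: COUNT with WHERE vs conditional SUM (COALESCE handles empty-table NULL)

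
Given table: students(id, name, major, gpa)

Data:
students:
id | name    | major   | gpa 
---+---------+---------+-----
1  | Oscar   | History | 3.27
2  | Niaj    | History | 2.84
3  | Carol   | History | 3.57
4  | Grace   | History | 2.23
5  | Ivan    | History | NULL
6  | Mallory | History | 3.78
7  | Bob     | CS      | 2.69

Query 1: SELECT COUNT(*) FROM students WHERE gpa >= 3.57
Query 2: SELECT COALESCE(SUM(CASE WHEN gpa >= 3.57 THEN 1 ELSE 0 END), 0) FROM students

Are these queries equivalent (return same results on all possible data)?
Yes, equivalent

Both queries return: [(2,)]

Reason: COUNT with WHERE vs conditional SUM (COALESCE handles empty-table NULL)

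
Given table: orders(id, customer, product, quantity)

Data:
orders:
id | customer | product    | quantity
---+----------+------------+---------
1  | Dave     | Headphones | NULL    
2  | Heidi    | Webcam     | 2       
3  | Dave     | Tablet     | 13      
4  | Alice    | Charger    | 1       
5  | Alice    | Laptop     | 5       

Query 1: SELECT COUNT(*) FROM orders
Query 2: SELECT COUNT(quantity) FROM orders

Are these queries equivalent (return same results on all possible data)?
No, not equivalent

Query 1 returns: [(5,)]
Query 2 returns: [(4,)]

Reason: COUNT(*) includes NULLs, COUNT(column) excludes them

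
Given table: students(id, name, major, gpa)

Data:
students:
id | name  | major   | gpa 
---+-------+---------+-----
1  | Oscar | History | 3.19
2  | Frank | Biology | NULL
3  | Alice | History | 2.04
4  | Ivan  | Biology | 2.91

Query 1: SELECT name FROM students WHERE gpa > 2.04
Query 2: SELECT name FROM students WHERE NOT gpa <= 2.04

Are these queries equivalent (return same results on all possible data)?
Yes, equivalent

Both queries return: [('Ivan',), ('Oscar',)]

Reason: Both filter gpa > 2.04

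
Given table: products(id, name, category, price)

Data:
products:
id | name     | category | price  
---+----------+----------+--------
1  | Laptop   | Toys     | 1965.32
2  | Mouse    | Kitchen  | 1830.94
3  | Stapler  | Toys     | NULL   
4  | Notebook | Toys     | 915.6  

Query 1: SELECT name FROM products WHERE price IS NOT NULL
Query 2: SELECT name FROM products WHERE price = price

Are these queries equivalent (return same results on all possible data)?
Yes, equivalent

Both queries return: [('Laptop',), ('Mouse',), ('Notebook',)]

Reason: IS NOT NULL vs self-equality (both exclude NULLs)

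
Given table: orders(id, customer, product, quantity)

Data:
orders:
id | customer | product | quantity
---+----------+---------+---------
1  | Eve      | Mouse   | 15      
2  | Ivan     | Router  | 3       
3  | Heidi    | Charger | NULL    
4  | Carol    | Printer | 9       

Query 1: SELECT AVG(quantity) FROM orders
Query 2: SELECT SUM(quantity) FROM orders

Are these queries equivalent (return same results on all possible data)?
No, not equivalent

Query 1 returns: [(9.0,)]
Query 2 returns: [(27,)]

Reason: AVG vs SUM give different aggregate values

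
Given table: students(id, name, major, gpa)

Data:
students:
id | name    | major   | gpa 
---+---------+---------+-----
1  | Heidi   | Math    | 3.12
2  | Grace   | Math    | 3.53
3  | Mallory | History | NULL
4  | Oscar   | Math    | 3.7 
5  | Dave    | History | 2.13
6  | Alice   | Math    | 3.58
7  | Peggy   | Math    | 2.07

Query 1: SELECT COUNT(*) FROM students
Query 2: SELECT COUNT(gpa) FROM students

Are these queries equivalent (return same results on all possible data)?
No, not equivalent

Query 1 returns: [(7,)]
Query 2 returns: [(6,)]

Reason: COUNT(*) includes NULLs, COUNT(column) excludes them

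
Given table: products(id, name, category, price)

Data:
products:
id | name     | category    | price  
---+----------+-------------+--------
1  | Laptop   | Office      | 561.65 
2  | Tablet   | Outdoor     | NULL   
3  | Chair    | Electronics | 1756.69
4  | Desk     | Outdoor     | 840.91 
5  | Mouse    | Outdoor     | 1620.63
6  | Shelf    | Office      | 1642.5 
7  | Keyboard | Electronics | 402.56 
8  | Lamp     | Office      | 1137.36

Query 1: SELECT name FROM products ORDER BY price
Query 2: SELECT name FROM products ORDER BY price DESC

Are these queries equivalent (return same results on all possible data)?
No, not equivalent

Query 1 returns: [('Tablet',), ('Keyboard',), ('Laptop',), ('Desk',), ('Lamp',), ('Mouse',), ('Shelf',), ('Chair',)]
Query 2 returns: [('Chair',), ('Shelf',), ('Mouse',), ('Lamp',), ('Desk',), ('Laptop',), ('Keyboard',), ('Tablet',)]

Reason: ASC vs DESC gives opposite ordering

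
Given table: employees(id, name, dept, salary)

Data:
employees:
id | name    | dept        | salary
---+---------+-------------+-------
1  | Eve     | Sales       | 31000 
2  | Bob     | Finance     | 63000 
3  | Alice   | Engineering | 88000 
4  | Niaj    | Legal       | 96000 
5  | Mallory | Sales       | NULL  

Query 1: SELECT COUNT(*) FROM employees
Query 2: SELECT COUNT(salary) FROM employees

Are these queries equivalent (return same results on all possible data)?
No, not equivalent

Query 1 returns: [(5,)]
Query 2 returns: [(4,)]

Reason: COUNT(*) includes NULLs, COUNT(column) excludes them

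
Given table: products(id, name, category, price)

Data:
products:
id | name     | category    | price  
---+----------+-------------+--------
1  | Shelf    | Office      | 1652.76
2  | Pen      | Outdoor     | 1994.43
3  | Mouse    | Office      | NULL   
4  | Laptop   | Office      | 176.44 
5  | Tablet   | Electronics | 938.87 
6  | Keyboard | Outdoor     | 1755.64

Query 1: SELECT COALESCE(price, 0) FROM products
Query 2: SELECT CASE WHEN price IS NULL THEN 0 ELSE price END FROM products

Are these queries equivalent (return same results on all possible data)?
Yes, equivalent

Both queries return: [(0,), (176.44,), (938.87,), (1652.76,), (1755.64,), (1994.43,)]

Reason: COALESCE vs CASE for NULL handling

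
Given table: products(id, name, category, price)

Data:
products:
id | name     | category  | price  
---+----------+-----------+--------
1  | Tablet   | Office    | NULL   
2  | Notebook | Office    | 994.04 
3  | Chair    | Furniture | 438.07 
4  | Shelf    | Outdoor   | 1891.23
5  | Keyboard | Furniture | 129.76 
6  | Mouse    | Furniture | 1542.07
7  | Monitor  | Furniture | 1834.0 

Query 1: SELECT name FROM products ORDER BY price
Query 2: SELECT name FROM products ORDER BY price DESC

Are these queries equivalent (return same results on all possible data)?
No, not equivalent

Query 1 returns: [('Tablet',), ('Keyboard',), ('Chair',), ('Notebook',), ('Mouse',), ('Monitor',), ('Shelf',)]
Query 2 returns: [('Shelf',), ('Monitor',), ('Mouse',), ('Notebook',), ('Chair',), ('Keyboard',), ('Tablet',)]

Reason: ASC vs DESC gives opposite ordering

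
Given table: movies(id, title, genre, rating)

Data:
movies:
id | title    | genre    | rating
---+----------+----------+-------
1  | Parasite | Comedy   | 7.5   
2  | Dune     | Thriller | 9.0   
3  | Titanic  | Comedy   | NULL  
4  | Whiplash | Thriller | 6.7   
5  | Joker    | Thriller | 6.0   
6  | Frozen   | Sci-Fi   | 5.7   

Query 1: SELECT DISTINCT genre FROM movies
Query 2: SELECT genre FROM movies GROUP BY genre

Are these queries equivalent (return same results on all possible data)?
Yes, equivalent

Both queries return: [('Comedy',), ('Sci-Fi',), ('Thriller',)]

Reason: Both get unique genres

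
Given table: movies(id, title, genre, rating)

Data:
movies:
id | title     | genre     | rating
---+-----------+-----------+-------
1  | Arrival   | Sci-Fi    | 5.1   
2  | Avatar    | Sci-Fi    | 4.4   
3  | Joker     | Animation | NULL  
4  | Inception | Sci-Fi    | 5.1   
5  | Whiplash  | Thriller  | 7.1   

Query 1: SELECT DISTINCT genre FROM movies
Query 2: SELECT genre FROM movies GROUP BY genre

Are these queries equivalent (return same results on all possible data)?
Yes, equivalent

Both queries return: [('Animation',), ('Sci-Fi',), ('Thriller',)]

Reason: Both get unique genres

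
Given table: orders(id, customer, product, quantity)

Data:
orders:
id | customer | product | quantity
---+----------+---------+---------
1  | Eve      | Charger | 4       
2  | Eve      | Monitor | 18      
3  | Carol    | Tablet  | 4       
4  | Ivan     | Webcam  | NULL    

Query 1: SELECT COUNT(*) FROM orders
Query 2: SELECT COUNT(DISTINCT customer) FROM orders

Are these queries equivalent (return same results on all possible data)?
No, not equivalent

Query 1 returns: [(4,)]
Query 2 returns: [(3,)]

Reason: COUNT(*) counts rows, COUNT(DISTINCT customer) counts unique customers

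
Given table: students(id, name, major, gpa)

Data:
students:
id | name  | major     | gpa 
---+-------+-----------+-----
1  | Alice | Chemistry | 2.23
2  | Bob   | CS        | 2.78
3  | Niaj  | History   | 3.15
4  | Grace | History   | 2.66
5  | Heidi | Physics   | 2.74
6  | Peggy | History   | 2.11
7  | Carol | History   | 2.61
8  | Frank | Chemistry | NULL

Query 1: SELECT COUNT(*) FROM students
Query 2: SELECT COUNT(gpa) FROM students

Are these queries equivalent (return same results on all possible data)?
No, not equivalent

Query 1 returns: [(8,)]
Query 2 returns: [(7,)]

Reason: COUNT(*) includes NULLs, COUNT(column) excludes them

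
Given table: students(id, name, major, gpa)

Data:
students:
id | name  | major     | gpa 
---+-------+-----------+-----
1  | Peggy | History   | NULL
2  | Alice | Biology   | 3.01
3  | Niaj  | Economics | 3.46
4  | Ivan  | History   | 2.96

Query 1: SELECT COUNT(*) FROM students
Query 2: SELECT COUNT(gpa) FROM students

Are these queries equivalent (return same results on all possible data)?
No, not equivalent

Query 1 returns: [(4,)]
Query 2 returns: [(3,)]

Reason: COUNT(*) includes NULLs, COUNT(column) excludes them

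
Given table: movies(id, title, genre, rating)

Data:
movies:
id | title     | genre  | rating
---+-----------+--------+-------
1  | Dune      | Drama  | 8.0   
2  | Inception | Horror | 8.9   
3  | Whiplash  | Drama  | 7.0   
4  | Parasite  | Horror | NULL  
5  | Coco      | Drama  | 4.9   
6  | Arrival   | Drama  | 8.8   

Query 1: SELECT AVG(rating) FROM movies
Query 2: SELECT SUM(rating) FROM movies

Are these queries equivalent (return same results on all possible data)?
No, not equivalent

Query 1 returns: [(7.5200000000000005,)]
Query 2 returns: [(37.6,)]

Reason: AVG vs SUM give different aggregate values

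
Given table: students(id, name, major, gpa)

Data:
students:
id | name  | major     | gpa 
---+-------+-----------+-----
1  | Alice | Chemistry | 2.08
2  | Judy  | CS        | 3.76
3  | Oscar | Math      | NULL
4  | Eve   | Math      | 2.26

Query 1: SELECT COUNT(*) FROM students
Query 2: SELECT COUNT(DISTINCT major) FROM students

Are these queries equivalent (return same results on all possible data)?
No, not equivalent

Query 1 returns: [(4,)]
Query 2 returns: [(3,)]

Reason: COUNT(*) counts rows, COUNT(DISTINCT major) counts unique majors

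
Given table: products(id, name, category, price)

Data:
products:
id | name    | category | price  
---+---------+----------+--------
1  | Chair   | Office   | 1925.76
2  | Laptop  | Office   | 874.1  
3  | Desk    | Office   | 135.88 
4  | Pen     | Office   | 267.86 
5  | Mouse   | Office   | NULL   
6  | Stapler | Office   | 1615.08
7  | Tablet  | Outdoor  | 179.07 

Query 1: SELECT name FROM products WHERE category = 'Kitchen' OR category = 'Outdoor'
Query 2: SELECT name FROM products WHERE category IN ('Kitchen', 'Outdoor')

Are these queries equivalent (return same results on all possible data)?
Yes, equivalent

Both queries return: [('Tablet',)]

Reason: OR vs IN are equivalent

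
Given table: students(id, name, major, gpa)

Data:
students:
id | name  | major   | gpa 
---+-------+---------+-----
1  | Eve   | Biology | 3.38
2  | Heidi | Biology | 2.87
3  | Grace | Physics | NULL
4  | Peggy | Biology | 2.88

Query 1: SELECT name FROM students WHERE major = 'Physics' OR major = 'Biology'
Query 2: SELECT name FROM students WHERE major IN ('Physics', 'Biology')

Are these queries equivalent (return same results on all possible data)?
Yes, equivalent

Both queries return: [('Eve',), ('Grace',), ('Heidi',), ('Peggy',)]

Reason: OR vs IN are equivalent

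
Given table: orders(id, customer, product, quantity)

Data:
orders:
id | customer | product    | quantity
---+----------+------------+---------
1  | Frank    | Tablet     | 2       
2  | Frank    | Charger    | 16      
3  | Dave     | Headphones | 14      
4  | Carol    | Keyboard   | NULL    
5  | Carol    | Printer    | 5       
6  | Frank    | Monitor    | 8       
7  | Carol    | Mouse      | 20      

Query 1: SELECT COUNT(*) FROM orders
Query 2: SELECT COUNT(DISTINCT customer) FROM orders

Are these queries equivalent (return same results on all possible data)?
No, not equivalent

Query 1 returns: [(7,)]
Query 2 returns: [(3,)]

Reason: COUNT(*) counts rows, COUNT(DISTINCT customer) counts unique customers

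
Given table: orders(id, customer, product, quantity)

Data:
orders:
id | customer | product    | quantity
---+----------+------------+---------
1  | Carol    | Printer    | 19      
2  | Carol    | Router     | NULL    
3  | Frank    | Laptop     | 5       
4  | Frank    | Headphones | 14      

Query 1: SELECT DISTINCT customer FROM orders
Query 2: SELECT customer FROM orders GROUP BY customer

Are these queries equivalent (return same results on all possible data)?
Yes, equivalent

Both queries return: [('Carol',), ('Frank',)]

Reason: Both get unique customers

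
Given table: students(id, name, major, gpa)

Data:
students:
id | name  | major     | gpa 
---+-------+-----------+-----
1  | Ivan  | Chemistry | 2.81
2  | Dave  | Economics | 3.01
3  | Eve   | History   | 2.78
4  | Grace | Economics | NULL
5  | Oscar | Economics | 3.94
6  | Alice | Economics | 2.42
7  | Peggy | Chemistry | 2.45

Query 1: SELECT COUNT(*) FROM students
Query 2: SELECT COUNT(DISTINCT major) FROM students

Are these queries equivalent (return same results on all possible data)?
No, not equivalent

Query 1 returns: [(7,)]
Query 2 returns: [(3,)]

Reason: COUNT(*) counts rows, COUNT(DISTINCT major) counts unique majors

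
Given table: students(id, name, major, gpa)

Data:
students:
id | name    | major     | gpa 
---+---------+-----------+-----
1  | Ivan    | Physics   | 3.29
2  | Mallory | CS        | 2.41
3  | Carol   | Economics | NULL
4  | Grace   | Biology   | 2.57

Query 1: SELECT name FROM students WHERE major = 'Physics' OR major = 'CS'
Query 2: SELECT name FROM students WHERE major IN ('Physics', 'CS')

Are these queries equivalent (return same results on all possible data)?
Yes, equivalent

Both queries return: [('Ivan',), ('Mallory',)]

Reason: OR vs IN are equivalent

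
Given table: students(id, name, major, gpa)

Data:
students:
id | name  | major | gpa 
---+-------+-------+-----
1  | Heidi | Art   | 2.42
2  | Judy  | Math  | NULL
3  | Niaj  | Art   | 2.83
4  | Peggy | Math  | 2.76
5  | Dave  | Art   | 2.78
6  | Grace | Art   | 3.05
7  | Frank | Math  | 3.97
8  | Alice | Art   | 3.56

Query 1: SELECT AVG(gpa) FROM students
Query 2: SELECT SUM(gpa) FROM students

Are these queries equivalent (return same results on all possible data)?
No, not equivalent

Query 1 returns: [(3.052857142857143,)]
Query 2 returns: [(21.37,)]

Reason: AVG vs SUM give different aggregate values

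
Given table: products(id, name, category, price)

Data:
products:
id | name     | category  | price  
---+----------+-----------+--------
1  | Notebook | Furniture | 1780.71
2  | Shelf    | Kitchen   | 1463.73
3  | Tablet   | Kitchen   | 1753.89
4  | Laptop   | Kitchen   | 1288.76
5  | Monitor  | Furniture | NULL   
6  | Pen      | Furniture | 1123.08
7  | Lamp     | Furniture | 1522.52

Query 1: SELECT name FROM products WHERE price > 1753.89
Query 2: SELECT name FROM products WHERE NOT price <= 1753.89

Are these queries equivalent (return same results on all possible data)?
Yes, equivalent

Both queries return: [('Notebook',)]

Reason: Both filter price > 1753.89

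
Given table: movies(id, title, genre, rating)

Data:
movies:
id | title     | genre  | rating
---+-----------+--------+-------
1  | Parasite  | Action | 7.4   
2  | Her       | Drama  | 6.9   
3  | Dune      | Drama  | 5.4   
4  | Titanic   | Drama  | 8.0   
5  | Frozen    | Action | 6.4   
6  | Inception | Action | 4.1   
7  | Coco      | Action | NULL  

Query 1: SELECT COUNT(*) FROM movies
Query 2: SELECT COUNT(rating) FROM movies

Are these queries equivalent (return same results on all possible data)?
No, not equivalent

Query 1 returns: [(7,)]
Query 2 returns: [(6,)]

Reason: COUNT(*) includes NULLs, COUNT(column) excludes them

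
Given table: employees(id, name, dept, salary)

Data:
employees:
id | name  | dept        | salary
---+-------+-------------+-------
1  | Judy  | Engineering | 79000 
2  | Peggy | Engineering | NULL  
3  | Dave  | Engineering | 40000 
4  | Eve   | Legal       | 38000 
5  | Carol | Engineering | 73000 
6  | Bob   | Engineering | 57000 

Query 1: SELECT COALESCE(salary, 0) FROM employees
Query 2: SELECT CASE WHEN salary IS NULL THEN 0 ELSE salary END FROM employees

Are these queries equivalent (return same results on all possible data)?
Yes, equivalent

Both queries return: [(0,), (38000,), (40000,), (57000,), (73000,), (79000,)]

Reason: COALESCE vs CASE for NULL handling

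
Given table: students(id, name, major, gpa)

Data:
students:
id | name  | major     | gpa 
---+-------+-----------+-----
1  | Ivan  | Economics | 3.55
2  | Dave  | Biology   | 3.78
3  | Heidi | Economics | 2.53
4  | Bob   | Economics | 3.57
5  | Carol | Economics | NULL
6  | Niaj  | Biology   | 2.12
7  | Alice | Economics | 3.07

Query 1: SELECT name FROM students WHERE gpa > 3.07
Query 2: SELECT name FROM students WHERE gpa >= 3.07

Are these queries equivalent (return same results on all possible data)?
No, not equivalent

Query 1 returns: [('Ivan',), ('Dave',), ('Bob',)]
Query 2 returns: [('Ivan',), ('Dave',), ('Bob',), ('Alice',)]

Reason: > vs >= gives different results when gpa = 3.07 exists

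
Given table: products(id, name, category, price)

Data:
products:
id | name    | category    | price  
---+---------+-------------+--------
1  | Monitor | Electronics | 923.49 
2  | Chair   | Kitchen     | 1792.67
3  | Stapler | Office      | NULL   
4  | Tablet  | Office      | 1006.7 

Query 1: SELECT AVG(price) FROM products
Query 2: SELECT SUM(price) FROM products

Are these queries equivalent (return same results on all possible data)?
No, not equivalent

Query 1 returns: [(1240.9533333333334,)]
Query 2 returns: [(3722.86,)]

Reason: AVG vs SUM give different aggregate values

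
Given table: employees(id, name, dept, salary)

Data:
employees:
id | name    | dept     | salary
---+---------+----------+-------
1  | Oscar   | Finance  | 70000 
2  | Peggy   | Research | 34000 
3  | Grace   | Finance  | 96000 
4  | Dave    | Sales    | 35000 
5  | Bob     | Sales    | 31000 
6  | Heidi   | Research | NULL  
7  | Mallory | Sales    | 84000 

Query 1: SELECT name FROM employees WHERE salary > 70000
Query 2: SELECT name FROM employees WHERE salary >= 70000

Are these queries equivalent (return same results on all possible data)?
No, not equivalent

Query 1 returns: [('Grace',), ('Mallory',)]
Query 2 returns: [('Oscar',), ('Grace',), ('Mallory',)]

Reason: > vs >= gives different results when salary = 70000 exists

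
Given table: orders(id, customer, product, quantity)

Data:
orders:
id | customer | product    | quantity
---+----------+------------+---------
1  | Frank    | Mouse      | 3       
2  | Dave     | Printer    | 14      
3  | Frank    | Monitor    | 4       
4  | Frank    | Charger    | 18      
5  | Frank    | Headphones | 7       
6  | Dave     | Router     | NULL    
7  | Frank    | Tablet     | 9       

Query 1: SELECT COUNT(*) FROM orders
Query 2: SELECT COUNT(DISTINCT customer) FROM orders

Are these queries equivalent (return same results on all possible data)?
No, not equivalent

Query 1 returns: [(7,)]
Query 2 returns: [(2,)]

Reason: COUNT(*) counts rows, COUNT(DISTINCT customer) counts unique customers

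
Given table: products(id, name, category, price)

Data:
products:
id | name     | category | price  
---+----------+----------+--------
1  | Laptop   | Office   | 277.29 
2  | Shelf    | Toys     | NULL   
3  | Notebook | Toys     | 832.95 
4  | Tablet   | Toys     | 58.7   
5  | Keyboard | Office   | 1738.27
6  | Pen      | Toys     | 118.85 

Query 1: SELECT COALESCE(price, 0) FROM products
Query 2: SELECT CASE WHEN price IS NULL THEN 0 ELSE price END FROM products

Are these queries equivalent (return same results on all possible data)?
Yes, equivalent

Both queries return: [(0,), (58.7,), (118.85,), (277.29,), (832.95,), (1738.27,)]

Reason: COALESCE vs CASE for NULL handling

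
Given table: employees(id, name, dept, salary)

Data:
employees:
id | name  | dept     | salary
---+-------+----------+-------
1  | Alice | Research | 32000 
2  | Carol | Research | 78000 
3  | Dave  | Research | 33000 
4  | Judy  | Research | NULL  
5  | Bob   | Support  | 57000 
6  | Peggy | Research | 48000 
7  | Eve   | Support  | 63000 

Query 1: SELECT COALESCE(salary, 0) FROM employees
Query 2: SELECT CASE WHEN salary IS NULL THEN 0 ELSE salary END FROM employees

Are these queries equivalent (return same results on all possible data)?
Yes, equivalent

Both queries return: [(0,), (32000,), (33000,), (48000,), (57000,), (63000,), (78000,)]

Reason: COALESCE vs CASE for NULL handling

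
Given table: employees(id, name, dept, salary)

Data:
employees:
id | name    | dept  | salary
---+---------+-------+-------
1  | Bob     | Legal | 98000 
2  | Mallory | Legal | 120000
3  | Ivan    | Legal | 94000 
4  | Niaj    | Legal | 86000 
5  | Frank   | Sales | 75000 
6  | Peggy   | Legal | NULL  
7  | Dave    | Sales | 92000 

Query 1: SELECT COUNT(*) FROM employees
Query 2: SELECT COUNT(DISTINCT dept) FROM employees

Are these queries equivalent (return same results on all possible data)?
No, not equivalent

Query 1 returns: [(7,)]
Query 2 returns: [(2,)]

Reason: COUNT(*) counts rows, COUNT(DISTINCT dept) counts unique depts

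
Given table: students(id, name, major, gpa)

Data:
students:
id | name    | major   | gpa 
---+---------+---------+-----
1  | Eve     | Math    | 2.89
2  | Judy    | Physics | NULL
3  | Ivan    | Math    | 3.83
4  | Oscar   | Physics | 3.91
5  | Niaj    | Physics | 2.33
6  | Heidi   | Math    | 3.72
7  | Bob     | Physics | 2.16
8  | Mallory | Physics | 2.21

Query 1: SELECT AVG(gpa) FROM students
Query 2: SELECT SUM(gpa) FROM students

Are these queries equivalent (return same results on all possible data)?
No, not equivalent

Query 1 returns: [(3.007142857142857,)]
Query 2 returns: [(21.05,)]

Reason: AVG vs SUM give different aggregate values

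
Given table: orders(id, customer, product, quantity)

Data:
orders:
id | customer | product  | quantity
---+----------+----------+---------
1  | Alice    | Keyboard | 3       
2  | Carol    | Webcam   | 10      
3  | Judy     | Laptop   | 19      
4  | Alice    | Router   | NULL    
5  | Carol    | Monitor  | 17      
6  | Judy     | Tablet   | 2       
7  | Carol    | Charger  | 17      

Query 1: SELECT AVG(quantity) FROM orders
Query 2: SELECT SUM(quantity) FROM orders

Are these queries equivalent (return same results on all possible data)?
No, not equivalent

Query 1 returns: [(11.333333333333334,)]
Query 2 returns: [(68,)]

Reason: AVG vs SUM give different aggregate values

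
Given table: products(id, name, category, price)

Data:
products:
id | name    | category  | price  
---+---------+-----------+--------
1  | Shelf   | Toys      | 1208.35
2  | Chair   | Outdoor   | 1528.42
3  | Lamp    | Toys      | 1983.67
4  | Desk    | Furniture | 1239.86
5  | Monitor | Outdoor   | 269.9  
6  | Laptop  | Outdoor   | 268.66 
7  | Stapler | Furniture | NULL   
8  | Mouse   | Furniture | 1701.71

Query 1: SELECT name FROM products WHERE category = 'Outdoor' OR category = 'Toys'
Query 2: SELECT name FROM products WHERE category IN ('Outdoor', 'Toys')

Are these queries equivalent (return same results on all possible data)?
Yes, equivalent

Both queries return: [('Chair',), ('Lamp',), ('Laptop',), ('Monitor',), ('Shelf',)]

Reason: OR vs IN are equivalent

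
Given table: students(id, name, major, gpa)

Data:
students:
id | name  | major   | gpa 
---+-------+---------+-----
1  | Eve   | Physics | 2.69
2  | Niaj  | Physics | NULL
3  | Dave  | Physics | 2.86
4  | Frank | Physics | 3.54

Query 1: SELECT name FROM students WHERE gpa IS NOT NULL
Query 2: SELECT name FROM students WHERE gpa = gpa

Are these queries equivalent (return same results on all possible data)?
Yes, equivalent

Both queries return: [('Dave',), ('Eve',), ('Frank',)]

Reason: IS NOT NULL vs self-equality (both exclude NULLs)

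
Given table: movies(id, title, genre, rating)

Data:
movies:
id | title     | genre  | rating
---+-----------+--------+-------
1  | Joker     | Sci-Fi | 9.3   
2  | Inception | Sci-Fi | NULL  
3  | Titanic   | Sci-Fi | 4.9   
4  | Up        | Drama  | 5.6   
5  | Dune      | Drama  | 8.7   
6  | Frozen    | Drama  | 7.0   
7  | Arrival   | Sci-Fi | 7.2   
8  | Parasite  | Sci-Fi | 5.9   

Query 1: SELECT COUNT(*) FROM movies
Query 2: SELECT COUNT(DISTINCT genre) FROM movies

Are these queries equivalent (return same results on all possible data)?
No, not equivalent

Query 1 returns: [(8,)]
Query 2 returns: [(2,)]

Reason: COUNT(*) counts rows, COUNT(DISTINCT genre) counts unique genres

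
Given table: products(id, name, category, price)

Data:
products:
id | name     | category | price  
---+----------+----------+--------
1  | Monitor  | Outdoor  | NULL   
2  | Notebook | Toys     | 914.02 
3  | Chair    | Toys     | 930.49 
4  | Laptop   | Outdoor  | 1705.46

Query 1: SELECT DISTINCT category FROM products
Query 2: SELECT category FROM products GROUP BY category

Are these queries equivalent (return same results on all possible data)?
Yes, equivalent

Both queries return: [('Outdoor',), ('Toys',)]

Reason: Both get unique categorys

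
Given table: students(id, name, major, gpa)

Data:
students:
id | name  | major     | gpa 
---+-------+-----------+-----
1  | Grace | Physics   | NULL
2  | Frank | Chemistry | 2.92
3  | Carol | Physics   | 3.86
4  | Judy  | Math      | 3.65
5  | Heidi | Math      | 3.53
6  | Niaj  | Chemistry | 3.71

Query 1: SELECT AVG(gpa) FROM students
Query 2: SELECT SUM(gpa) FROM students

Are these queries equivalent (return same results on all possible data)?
No, not equivalent

Query 1 returns: [(3.534,)]
Query 2 returns: [(17.669999999999998,)]

Reason: AVG vs SUM give different aggregate values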